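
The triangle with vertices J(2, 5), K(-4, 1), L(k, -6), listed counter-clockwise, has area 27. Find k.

Write out the shoelace sum; only the two edges meeting at L involve k:
2·Area = [((-4)·(-6) − k·1) + (k·5 − 2·(-6))] + 22
       = 4·k + 58 = 54
⇒ k = -1.

-1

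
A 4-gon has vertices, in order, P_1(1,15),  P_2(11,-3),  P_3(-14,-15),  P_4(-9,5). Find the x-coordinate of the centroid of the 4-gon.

Apply Gauss's area formula. First the cross-terms c_i = x_i·y_{i+1} − x_{i+1}·y_i:
  -168, -207, -205, -140  ⇒  2A = -720, A = -360.
Then Σ (x_i + x_{i+1})·c_i = 4440, so x̄ = 4440 / (6·(-360)) = -37/18.

-37/18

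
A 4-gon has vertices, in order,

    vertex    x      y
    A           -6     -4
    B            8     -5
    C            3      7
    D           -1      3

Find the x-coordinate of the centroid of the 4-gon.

29/19

Apply the surveyor's formula. First the cross-terms c_i = x_i·y_{i+1} − x_{i+1}·y_i:
  62, 71, 16, 22  ⇒  2A = 171, A = 85.5.
Then Σ (x_i + x_{i+1})·c_i = 783, so x̄ = 783 / (6·85.5) = 29/19.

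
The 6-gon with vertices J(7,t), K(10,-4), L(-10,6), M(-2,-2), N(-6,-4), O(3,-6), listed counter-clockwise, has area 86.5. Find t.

The doubled signed area Σ (x_i y_{i+1} − x_{i+1} y_i) is linear in t.
With t=0 it equals 110; the coefficient of t is -7 (from the two edges through J).
So -7·t + 110 = 2·86.5 = 173 ⇒ t = -9.

-9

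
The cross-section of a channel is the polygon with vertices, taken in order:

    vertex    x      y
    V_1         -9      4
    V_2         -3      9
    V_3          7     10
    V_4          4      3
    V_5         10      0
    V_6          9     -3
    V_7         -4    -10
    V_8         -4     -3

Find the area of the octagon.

Apply the surveyor's formula: 2A = Σ (x_i·y_{i+1} − x_{i+1}·y_i), indices taken mod 8.
Cross-terms: -69, -93, -19, -30, -30, -102, -28, -43  ⇒  Σ = -414
Area = |Σ|/2 = 207.

207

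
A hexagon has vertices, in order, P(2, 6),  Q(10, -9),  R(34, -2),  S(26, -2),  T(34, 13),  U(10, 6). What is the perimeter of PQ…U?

|PQ| = √((8)² + (-15)²) = √289 = 17
|QR| = √((24)² + (7)²) = √625 = 25
|RS| = √((-8)² + (0)²) = √64 = 8
|ST| = √((8)² + (15)²) = √289 = 17
|TU| = √((-24)² + (-7)²) = √625 = 25
|UP| = √((-8)² + (0)²) = √64 = 8
Perimeter = 17 + 25 + 8 + 17 + 25 + 8 = 100.

100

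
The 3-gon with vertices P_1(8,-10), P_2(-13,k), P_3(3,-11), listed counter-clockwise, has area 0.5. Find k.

The doubled signed area Σ (x_i y_{i+1} − x_{i+1} y_i) is linear in k.
With k=0 it equals 71; the coefficient of k is 5 (from the two edges through P_2).
So 5·k + 71 = 2·0.5 = 1 ⇒ k = -14.

-14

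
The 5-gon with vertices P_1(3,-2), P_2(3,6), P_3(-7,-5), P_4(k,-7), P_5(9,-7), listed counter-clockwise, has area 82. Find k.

Write out the shoelace sum; only the two edges meeting at P_4 involve k:
2·Area = [((-7)·(-7) − k·(-5)) + (k·(-7) − 9·(-7))] + 54
       = -2·k + 166 = 164
⇒ k = 1.

1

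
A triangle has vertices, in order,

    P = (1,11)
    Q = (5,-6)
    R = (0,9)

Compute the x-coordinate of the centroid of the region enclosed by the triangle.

Apply the shoelace (surveyor's) formula. First the cross-terms c_i = x_i·y_{i+1} − x_{i+1}·y_i:
  -61, 45, -9  ⇒  2A = -25, A = -12.5.
Then Σ (x_i + x_{i+1})·c_i = -150, so x̄ = -150 / (6·(-12.5)) = 2.

2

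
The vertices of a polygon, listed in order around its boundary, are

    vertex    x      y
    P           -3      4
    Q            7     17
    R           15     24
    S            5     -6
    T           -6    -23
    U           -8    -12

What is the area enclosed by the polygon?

Apply the surveyor's formula: 2A = Σ (x_i·y_{i+1} − x_{i+1}·y_i), indices taken mod 6.
P→Q: (-3)(17) − (7)(4) = -79
Q→R: (7)(24) − (15)(17) = -87
R→S: (15)(-6) − (5)(24) = -210
S→T: (5)(-23) − (-6)(-6) = -151
T→U: (-6)(-12) − (-8)(-23) = -112
U→P: (-8)(4) − (-3)(-12) = -68
Σ = -707
Area = |Σ|/2 = 353.5.

353.5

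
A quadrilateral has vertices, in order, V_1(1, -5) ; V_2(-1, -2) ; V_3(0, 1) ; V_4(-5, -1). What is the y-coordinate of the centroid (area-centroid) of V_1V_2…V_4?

-106/69

Apply Gauss's area formula. First the cross-terms c_i = x_i·y_{i+1} − x_{i+1}·y_i:
  -7, -1, 5, 26  ⇒  2A = 23, A = 11.5.
Then Σ (y_i + y_{i+1})·c_i = -106, so ȳ = -106 / (6·11.5) = -106/69.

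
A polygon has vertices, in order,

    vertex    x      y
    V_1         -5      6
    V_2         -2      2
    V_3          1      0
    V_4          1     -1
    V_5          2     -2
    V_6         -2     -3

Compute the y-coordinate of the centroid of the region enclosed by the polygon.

3/19

Apply the surveyor's formula. First the cross-terms c_i = x_i·y_{i+1} − x_{i+1}·y_i:
  2, -2, -1, 0, -10, -27  ⇒  2A = -38, A = -19.
Then Σ (y_i + y_{i+1})·c_i = -18, so ȳ = -18 / (6·(-19)) = 3/19.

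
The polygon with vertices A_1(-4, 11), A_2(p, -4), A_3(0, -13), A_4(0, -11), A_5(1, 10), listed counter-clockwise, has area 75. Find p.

-3

The doubled signed area Σ (x_i y_{i+1} − x_{i+1} y_i) is linear in p.
With p=0 it equals 78; the coefficient of p is -24 (from the two edges through A_2).
So -24·p + 78 = 2·75 = 150 ⇒ p = -3.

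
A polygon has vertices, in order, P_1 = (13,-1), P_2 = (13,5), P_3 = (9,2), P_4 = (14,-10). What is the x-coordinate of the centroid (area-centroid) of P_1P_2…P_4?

Apply the shoelace formula. First the cross-terms c_i = x_i·y_{i+1} − x_{i+1}·y_i:
  78, -19, -118, 116  ⇒  2A = 57, A = 28.5.
Then Σ (x_i + x_{i+1})·c_i = 2028, so x̄ = 2028 / (6·28.5) = 676/57.

676/57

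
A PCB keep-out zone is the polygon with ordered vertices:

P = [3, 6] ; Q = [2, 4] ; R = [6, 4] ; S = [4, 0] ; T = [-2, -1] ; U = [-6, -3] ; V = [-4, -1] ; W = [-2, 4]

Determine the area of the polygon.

42

P→Q: (3)(4) − (2)(6) = 0
Q→R: (2)(4) − (6)(4) = -16
R→S: (6)(0) − (4)(4) = -16
S→T: (4)(-1) − (-2)(0) = -4
T→U: (-2)(-3) − (-6)(-1) = 0
U→V: (-6)(-1) − (-4)(-3) = -6
V→W: (-4)(4) − (-2)(-1) = -18
W→P: (-2)(6) − (3)(4) = -24
Σ = -84
Area = |Σ|/2 = 42.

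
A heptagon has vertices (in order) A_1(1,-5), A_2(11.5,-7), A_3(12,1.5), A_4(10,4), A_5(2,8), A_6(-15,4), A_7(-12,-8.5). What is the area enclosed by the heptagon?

314.375

Apply the shoelace (surveyor's) formula: 2A = Σ (x_i·y_{i+1} − x_{i+1}·y_i), indices taken mod 7.
Σ = (50.5) + (101.25) + (33) + (72) + (128) + (175.5) + (68.5) = 628.75
Area = |Σ|/2 = 314.375.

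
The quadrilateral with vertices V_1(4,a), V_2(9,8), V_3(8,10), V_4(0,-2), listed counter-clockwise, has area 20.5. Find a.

The doubled signed area Σ (x_i y_{i+1} − x_{i+1} y_i) is linear in a.
With a=0 it equals 50; the coefficient of a is -9 (from the two edges through V_1).
So -9·a + 50 = 2·20.5 = 41 ⇒ a = 1.

1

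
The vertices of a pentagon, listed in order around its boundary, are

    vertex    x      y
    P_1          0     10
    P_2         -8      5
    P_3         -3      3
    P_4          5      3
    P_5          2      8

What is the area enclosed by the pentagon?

Apply the shoelace (surveyor's) formula: 2A = Σ (x_i·y_{i+1} − x_{i+1}·y_i), indices taken mod 5.
Σ = (80) + (-9) + (-24) + (34) + (20) = 101
Area = |Σ|/2 = 50.5.

50.5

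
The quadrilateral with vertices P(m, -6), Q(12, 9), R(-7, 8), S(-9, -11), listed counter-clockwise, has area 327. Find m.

11

Write out the shoelace sum; only the two edges meeting at P involve m:
2·Area = [((-9)·(-6) − m·(-11)) + (m·9 − 12·(-6))] + 308
       = 20·m + 434 = 654
⇒ m = 11.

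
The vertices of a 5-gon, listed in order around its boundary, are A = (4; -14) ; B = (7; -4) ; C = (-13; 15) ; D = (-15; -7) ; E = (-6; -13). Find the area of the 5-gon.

Apply the shoelace formula: 2A = Σ (x_i·y_{i+1} − x_{i+1}·y_i), indices taken mod 5.
Σ = (82) + (53) + (316) + (153) + (136) = 740
Area = |Σ|/2 = 370.

370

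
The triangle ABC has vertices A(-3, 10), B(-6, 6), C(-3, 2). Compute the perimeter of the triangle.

|AB| = √((-3)² + (-4)²) = √25 = 5
|BC| = √((3)² + (-4)²) = √25 = 5
|CA| = √((0)² + (8)²) = √64 = 8
Perimeter = 5 + 5 + 8 = 18.

18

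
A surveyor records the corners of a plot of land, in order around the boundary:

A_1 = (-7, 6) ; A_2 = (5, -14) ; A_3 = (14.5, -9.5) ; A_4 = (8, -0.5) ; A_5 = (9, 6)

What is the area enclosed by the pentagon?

220.375

Cross-terms: 68, 155.5, 68.75, 52.5, 96  ⇒  Σ = 440.75
Area = |Σ|/2 = 220.375.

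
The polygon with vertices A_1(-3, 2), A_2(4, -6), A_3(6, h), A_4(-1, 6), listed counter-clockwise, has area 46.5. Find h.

-1

The doubled signed area Σ (x_i y_{i+1} − x_{i+1} y_i) is linear in h.
With h=0 it equals 98; the coefficient of h is 5 (from the two edges through A_3).
So 5·h + 98 = 2·46.5 = 93 ⇒ h = -1.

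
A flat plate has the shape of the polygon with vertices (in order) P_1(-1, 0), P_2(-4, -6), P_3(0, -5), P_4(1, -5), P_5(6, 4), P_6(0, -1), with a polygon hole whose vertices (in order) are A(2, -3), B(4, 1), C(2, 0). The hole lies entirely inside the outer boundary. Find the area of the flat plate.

26

Outer boundary:
Apply the surveyor's formula: 2A = Σ (x_i·y_{i+1} − x_{i+1}·y_i), indices taken mod 6.
Σ = (6) + (20) + (5) + (34) + (-6) + (-1) = 58
Area = |Σ|/2 = 29.
Hole:
Σ = (14) + (-2) + (-6) = 6
Area = |Σ|/2 = 3.
Net area = 29 − 3 = 26.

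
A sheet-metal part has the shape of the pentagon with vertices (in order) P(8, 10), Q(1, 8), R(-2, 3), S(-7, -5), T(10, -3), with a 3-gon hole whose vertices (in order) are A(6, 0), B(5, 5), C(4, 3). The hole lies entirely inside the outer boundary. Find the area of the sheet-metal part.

Outer boundary:
Apply Gauss's area formula: 2A = Σ (x_i·y_{i+1} − x_{i+1}·y_i), indices taken mod 5.
P→Q: (8)(8) − (1)(10) = 54
Q→R: (1)(3) − (-2)(8) = 19
R→S: (-2)(-5) − (-7)(3) = 31
S→T: (-7)(-3) − (10)(-5) = 71
T→P: (10)(10) − (8)(-3) = 124
Σ = 299
Area = |Σ|/2 = 149.5.
Hole:
Σ = (30) + (-5) + (-18) = 7
Area = |Σ|/2 = 3.5.
Net area = 149.5 − 3.5 = 146.

146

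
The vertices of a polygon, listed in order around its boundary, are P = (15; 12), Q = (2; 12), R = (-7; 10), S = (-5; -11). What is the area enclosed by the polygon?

Apply the shoelace formula: 2A = Σ (x_i·y_{i+1} − x_{i+1}·y_i), indices taken mod 4.
Σ = (156) + (104) + (127) + (105) = 492
Area = |Σ|/2 = 246.

246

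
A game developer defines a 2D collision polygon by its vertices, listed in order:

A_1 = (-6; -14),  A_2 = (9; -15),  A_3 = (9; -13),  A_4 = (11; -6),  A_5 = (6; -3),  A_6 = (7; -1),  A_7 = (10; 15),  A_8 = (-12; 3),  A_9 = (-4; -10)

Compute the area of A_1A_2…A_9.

Apply the shoelace formula: 2A = Σ (x_i·y_{i+1} − x_{i+1}·y_i), indices taken mod 9.
Σ = (216) + (18) + (89) + (3) + (15) + (115) + (210) + (132) + (-4) = 794
Area = |Σ|/2 = 397.

397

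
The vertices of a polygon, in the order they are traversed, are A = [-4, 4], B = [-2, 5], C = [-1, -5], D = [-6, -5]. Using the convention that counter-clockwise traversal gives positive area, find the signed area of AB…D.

-33

Apply the shoelace formula: 2A = Σ (x_i·y_{i+1} − x_{i+1}·y_i), indices taken mod 4.
Cross-terms: -12, 15, -25, -44  ⇒  Σ = -66
Signed area = Σ/2 = -33 (negative ⇒ clockwise traversal).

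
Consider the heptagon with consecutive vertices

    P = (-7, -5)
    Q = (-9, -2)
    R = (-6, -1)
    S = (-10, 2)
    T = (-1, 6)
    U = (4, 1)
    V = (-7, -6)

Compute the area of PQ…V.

Apply the shoelace (surveyor's) formula: 2A = Σ (x_i·y_{i+1} − x_{i+1}·y_i), indices taken mod 7.
Σ = (-31) + (-3) + (-22) + (-58) + (-25) + (-17) + (-7) = -163
Area = |Σ|/2 = 81.5.

81.5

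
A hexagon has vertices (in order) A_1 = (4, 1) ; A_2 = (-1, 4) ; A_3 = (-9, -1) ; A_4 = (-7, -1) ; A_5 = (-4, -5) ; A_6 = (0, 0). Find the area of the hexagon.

Apply Gauss's area formula: 2A = Σ (x_i·y_{i+1} − x_{i+1}·y_i), indices taken mod 6.
Cross-terms: 17, 37, 2, 31, 0, 0  ⇒  Σ = 87
Area = |Σ|/2 = 43.5.

43.5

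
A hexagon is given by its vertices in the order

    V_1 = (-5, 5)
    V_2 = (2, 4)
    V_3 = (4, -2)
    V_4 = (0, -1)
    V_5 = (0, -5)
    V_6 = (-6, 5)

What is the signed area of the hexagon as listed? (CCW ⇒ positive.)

Cross-terms: -30, -20, -4, 0, -30, -5  ⇒  Σ = -89
Signed area = Σ/2 = -44.5 (negative ⇒ clockwise traversal).

-44.5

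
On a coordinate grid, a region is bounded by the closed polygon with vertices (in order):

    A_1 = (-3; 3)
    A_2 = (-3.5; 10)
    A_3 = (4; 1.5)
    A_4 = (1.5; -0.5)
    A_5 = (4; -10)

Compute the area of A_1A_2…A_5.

50

Apply the surveyor's formula: 2A = Σ (x_i·y_{i+1} − x_{i+1}·y_i), indices taken mod 5.
A_1→A_2: (-3)(10) − (-3.5)(3) = -19.5
A_2→A_3: (-3.5)(1.5) − (4)(10) = -45.25
A_3→A_4: (4)(-0.5) − (1.5)(1.5) = -4.25
A_4→A_5: (1.5)(-10) − (4)(-0.5) = -13
A_5→A_1: (4)(3) − (-3)(-10) = -18
Σ = -100
Area = |Σ|/2 = 50.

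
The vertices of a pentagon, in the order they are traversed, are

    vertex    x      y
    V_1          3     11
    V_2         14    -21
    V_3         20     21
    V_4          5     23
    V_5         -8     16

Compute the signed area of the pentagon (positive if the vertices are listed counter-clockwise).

Σ = (-217) + (714) + (355) + (264) + (-136) = 980
Signed area = Σ/2 = 490 (positive ⇒ counter-clockwise traversal).

490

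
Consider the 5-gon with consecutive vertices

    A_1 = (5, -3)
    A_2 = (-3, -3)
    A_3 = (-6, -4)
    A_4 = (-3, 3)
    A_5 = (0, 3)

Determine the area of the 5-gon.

Apply the shoelace (surveyor's) formula: 2A = Σ (x_i·y_{i+1} − x_{i+1}·y_i), indices taken mod 5.
Σ = (-24) + (-6) + (-30) + (-9) + (-15) = -84
Area = |Σ|/2 = 42.

42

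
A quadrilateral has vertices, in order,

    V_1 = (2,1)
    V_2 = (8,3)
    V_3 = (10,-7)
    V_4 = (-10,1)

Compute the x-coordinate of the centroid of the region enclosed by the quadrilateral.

Apply the shoelace (surveyor's) formula. First the cross-terms c_i = x_i·y_{i+1} − x_{i+1}·y_i:
  -2, -86, -60, -12  ⇒  2A = -160, A = -80.
Then Σ (x_i + x_{i+1})·c_i = -1472, so x̄ = -1472 / (6·(-80)) = 46/15.

46/15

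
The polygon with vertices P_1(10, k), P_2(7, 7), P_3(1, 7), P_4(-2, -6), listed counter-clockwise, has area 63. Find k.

6

The doubled signed area Σ (x_i y_{i+1} − x_{i+1} y_i) is linear in k.
With k=0 it equals 180; the coefficient of k is -9 (from the two edges through P_1).
So -9·k + 180 = 2·63 = 126 ⇒ k = 6.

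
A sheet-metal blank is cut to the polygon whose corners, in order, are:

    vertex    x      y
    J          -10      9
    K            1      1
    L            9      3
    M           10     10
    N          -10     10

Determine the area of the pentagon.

122.5

Apply the surveyor's formula: 2A = Σ (x_i·y_{i+1} − x_{i+1}·y_i), indices taken mod 5.
Cross-terms: -19, -6, 60, 200, 10  ⇒  Σ = 245
Area = |Σ|/2 = 122.5.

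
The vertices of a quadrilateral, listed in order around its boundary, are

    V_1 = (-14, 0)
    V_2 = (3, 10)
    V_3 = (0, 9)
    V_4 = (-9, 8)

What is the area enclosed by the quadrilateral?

Apply the shoelace formula: 2A = Σ (x_i·y_{i+1} − x_{i+1}·y_i), indices taken mod 4.
V_1→V_2: (-14)(10) − (3)(0) = -140
V_2→V_3: (3)(9) − (0)(10) = 27
V_3→V_4: (0)(8) − (-9)(9) = 81
V_4→V_1: (-9)(0) − (-14)(8) = 112
Σ = 80
Area = |Σ|/2 = 40.

40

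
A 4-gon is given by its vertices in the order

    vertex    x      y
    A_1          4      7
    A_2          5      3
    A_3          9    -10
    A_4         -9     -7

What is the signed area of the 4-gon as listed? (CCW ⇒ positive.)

Apply Gauss's area formula: 2A = Σ (x_i·y_{i+1} − x_{i+1}·y_i), indices taken mod 4.
Σ = (-23) + (-77) + (-153) + (-35) = -288
Signed area = Σ/2 = -144 (negative ⇒ clockwise traversal).

-144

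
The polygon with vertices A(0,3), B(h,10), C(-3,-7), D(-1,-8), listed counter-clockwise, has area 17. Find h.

1

The doubled signed area Σ (x_i y_{i+1} − x_{i+1} y_i) is linear in h.
With h=0 it equals 44; the coefficient of h is -10 (from the two edges through B).
So -10·h + 44 = 2·17 = 34 ⇒ h = 1.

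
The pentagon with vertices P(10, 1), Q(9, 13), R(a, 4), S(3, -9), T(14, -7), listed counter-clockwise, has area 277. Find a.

The doubled signed area Σ (x_i y_{i+1} − x_{i+1} y_i) is linear in a.
With a=0 it equals 334; the coefficient of a is -22 (from the two edges through R).
So -22·a + 334 = 2·277 = 554 ⇒ a = -10.

-10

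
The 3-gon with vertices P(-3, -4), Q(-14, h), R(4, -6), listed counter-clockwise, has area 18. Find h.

-6

The doubled signed area Σ (x_i y_{i+1} − x_{i+1} y_i) is linear in h.
With h=0 it equals -6; the coefficient of h is -7 (from the two edges through Q).
So -7·h + -6 = 2·18 = 36 ⇒ h = -6.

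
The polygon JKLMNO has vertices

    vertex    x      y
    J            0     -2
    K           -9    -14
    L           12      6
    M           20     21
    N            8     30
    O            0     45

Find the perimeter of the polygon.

140

|JK| = √((-9)² + (-12)²) = √225 = 15
|KL| = √((21)² + (20)²) = √841 = 29
|LM| = √((8)² + (15)²) = √289 = 17
|MN| = √((-12)² + (9)²) = √225 = 15
|NO| = √((-8)² + (15)²) = √289 = 17
|OJ| = √((0)² + (-47)²) = √2209 = 47
Perimeter = 15 + 29 + 17 + 15 + 17 + 47 = 140.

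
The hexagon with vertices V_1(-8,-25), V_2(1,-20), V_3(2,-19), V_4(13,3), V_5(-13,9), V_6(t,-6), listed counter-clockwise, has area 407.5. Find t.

-5

Write out the shoelace sum; only the two edges meeting at V_6 involve t:
2·Area = [((-13)·(-6) − t·9) + (t·(-25) − (-8)·(-6))] + 615
       = -34·t + 645 = 815
⇒ t = -5.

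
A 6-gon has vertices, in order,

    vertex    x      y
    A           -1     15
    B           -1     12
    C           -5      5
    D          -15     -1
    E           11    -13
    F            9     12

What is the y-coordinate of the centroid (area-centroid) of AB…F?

181/185

Apply Gauss's area formula. First the cross-terms c_i = x_i·y_{i+1} − x_{i+1}·y_i:
  3, 55, 80, 206, 249, 147  ⇒  2A = 740, A = 370.
Then Σ (y_i + y_{i+1})·c_i = 2172, so ȳ = 2172 / (6·370) = 181/185.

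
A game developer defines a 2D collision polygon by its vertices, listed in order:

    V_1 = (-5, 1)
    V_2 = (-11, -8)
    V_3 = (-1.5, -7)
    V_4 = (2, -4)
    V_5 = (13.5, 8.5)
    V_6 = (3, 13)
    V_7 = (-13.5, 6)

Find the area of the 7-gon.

Apply the shoelace formula: 2A = Σ (x_i·y_{i+1} − x_{i+1}·y_i), indices taken mod 7.
Σ = (51) + (65) + (20) + (71) + (150) + (193.5) + (16.5) = 567
Area = |Σ|/2 = 283.5.

283.5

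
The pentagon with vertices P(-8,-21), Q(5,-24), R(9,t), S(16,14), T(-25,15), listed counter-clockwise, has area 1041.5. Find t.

The doubled signed area Σ (x_i y_{i+1} − x_{i+1} y_i) is linear in t.
With t=0 it equals 1874; the coefficient of t is -11 (from the two edges through R).
So -11·t + 1874 = 2·1041.5 = 2083 ⇒ t = -19.

-19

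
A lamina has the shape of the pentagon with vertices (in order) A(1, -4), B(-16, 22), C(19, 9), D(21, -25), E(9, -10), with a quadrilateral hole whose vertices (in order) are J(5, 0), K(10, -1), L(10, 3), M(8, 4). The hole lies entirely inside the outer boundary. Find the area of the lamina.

624

Outer boundary:
Apply Gauss's area formula: 2A = Σ (x_i·y_{i+1} − x_{i+1}·y_i), indices taken mod 5.
Cross-terms: -42, -562, -664, 15, -26  ⇒  Σ = -1279
Area = |Σ|/2 = 639.5.
Hole:
Apply the shoelace formula: 2A = Σ (x_i·y_{i+1} − x_{i+1}·y_i), indices taken mod 4.
Σ = (-5) + (40) + (16) + (-20) = 31
Area = |Σ|/2 = 15.5.
Net area = 639.5 − 15.5 = 624.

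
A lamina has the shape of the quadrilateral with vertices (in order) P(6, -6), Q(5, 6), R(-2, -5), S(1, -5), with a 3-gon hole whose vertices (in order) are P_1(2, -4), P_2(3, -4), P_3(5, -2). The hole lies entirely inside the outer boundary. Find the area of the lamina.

Outer boundary:
P→Q: (6)(6) − (5)(-6) = 66
Q→R: (5)(-5) − (-2)(6) = -13
R→S: (-2)(-5) − (1)(-5) = 15
S→P: (1)(-6) − (6)(-5) = 24
Σ = 92
Area = |Σ|/2 = 46.
Hole:
Σ = (4) + (14) + (-16) = 2
Area = |Σ|/2 = 1.
Net area = 46 − 1 = 45.

45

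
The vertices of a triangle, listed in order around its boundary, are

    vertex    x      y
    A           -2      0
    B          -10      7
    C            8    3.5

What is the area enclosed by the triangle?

Apply the surveyor's formula: 2A = Σ (x_i·y_{i+1} − x_{i+1}·y_i), indices taken mod 3.
A→B: (-2)(7) − (-10)(0) = -14
B→C: (-10)(3.5) − (8)(7) = -91
C→A: (8)(0) − (-2)(3.5) = 7
Σ = -98
Area = |Σ|/2 = 49.

49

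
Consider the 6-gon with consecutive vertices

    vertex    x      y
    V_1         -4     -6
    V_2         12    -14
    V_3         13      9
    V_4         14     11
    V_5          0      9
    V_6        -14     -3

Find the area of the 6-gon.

379.5

Apply the shoelace (surveyor's) formula: 2A = Σ (x_i·y_{i+1} − x_{i+1}·y_i), indices taken mod 6.
Σ = (128) + (290) + (17) + (126) + (126) + (72) = 759
Area = |Σ|/2 = 379.5.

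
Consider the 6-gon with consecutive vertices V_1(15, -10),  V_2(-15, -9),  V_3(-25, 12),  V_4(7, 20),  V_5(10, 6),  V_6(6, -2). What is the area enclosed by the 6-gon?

Apply the shoelace formula: 2A = Σ (x_i·y_{i+1} − x_{i+1}·y_i), indices taken mod 6.
V_1→V_2: (15)(-9) − (-15)(-10) = -285
V_2→V_3: (-15)(12) − (-25)(-9) = -405
V_3→V_4: (-25)(20) − (7)(12) = -584
V_4→V_5: (7)(6) − (10)(20) = -158
V_5→V_6: (10)(-2) − (6)(6) = -56
V_6→V_1: (6)(-10) − (15)(-2) = -30
Σ = -1518
Area = |Σ|/2 = 759.

759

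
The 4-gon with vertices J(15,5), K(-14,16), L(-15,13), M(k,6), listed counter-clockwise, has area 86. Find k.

The doubled signed area Σ (x_i y_{i+1} − x_{i+1} y_i) is linear in k.
With k=0 it equals 188; the coefficient of k is -8 (from the two edges through M).
So -8·k + 188 = 2·86 = 172 ⇒ k = 2.

2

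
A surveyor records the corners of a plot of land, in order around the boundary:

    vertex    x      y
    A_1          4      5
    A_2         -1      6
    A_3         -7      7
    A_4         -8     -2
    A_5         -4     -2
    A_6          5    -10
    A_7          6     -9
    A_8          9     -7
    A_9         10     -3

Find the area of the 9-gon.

175.5

A_1→A_2: (4)(6) − (-1)(5) = 29
A_2→A_3: (-1)(7) − (-7)(6) = 35
A_3→A_4: (-7)(-2) − (-8)(7) = 70
A_4→A_5: (-8)(-2) − (-4)(-2) = 8
A_5→A_6: (-4)(-10) − (5)(-2) = 50
A_6→A_7: (5)(-9) − (6)(-10) = 15
A_7→A_8: (6)(-7) − (9)(-9) = 39
A_8→A_9: (9)(-3) − (10)(-7) = 43
A_9→A_1: (10)(5) − (4)(-3) = 62
Σ = 351
Area = |Σ|/2 = 175.5.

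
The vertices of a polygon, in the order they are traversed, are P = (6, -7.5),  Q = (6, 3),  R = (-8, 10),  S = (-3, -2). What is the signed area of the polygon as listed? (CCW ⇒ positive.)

113.75

Apply Gauss's area formula: 2A = Σ (x_i·y_{i+1} − x_{i+1}·y_i), indices taken mod 4.
P→Q: (6)(3) − (6)(-7.5) = 63
Q→R: (6)(10) − (-8)(3) = 84
R→S: (-8)(-2) − (-3)(10) = 46
S→P: (-3)(-7.5) − (6)(-2) = 34.5
Σ = 227.5
Signed area = Σ/2 = 113.75 (positive ⇒ counter-clockwise traversal).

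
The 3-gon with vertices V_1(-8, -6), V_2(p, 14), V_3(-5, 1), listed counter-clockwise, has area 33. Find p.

10

Write out the shoelace sum; only the two edges meeting at V_2 involve p:
2·Area = [((-8)·14 − p·(-6)) + (p·1 − (-5)·14)] + 38
       = 7·p + -4 = 66
⇒ p = 10.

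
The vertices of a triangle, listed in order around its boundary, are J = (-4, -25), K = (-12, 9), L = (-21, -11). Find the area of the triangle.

233

J→K: (-4)(9) − (-12)(-25) = -336
K→L: (-12)(-11) − (-21)(9) = 321
L→J: (-21)(-25) − (-4)(-11) = 481
Σ = 466
Area = |Σ|/2 = 233.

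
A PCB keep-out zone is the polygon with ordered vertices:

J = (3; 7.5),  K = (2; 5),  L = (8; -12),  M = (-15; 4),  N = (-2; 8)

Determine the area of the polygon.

Apply the shoelace (surveyor's) formula: 2A = Σ (x_i·y_{i+1} − x_{i+1}·y_i), indices taken mod 5.
Σ = (0) + (-64) + (-148) + (-112) + (-39) = -363
Area = |Σ|/2 = 181.5.

181.5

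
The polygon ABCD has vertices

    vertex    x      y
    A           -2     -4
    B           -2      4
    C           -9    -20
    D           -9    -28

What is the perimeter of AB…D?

|AB| = √((0)² + (8)²) = √64 = 8
|BC| = √((-7)² + (-24)²) = √625 = 25
|CD| = √((0)² + (-8)²) = √64 = 8
|DA| = √((7)² + (24)²) = √625 = 25
Perimeter = 8 + 25 + 8 + 25 = 66.

66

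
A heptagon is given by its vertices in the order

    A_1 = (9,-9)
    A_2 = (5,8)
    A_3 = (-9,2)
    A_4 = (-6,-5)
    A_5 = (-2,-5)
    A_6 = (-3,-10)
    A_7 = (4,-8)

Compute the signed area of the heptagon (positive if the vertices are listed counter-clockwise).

190.5

Apply the shoelace (surveyor's) formula: 2A = Σ (x_i·y_{i+1} − x_{i+1}·y_i), indices taken mod 7.
A_1→A_2: (9)(8) − (5)(-9) = 117
A_2→A_3: (5)(2) − (-9)(8) = 82
A_3→A_4: (-9)(-5) − (-6)(2) = 57
A_4→A_5: (-6)(-5) − (-2)(-5) = 20
A_5→A_6: (-2)(-10) − (-3)(-5) = 5
A_6→A_7: (-3)(-8) − (4)(-10) = 64
A_7→A_1: (4)(-9) − (9)(-8) = 36
Σ = 381
Signed area = Σ/2 = 190.5 (positive ⇒ counter-clockwise traversal).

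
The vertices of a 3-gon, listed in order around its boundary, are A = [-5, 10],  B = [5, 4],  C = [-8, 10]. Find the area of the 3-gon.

9

Σ = (-70) + (82) + (-30) = -18
Area = |Σ|/2 = 9.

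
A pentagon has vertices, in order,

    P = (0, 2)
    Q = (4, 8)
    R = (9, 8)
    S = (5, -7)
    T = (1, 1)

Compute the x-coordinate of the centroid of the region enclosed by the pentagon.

640/137

Apply the shoelace (surveyor's) formula. First the cross-terms c_i = x_i·y_{i+1} − x_{i+1}·y_i:
  -8, -40, -103, 12, 2  ⇒  2A = -137, A = -68.5.
Then Σ (x_i + x_{i+1})·c_i = -1920, so x̄ = -1920 / (6·(-68.5)) = 640/137.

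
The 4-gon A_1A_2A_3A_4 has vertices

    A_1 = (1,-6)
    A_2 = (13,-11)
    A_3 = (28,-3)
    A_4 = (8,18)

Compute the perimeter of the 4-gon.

84

|A_1A_2| = √((12)² + (-5)²) = √169 = 13
|A_2A_3| = √((15)² + (8)²) = √289 = 17
|A_3A_4| = √((-20)² + (21)²) = √841 = 29
|A_4A_1| = √((-7)² + (-24)²) = √625 = 25
Perimeter = 13 + 17 + 29 + 25 = 84.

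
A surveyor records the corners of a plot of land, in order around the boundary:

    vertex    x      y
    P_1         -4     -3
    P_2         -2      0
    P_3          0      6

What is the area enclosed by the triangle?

3

Cross-terms: -6, -12, 24  ⇒  Σ = 6
Area = |Σ|/2 = 3.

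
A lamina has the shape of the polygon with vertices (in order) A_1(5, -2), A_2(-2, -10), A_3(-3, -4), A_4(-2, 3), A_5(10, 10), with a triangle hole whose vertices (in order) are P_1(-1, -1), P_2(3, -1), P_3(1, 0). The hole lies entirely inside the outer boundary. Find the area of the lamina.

104.5

Outer boundary:
Cross-terms: -54, -22, -17, -50, -70  ⇒  Σ = -213
Area = |Σ|/2 = 106.5.
Hole:
Apply the shoelace (surveyor's) formula: 2A = Σ (x_i·y_{i+1} − x_{i+1}·y_i), indices taken mod 3.
Cross-terms: 4, 1, -1  ⇒  Σ = 4
Area = |Σ|/2 = 2.
Net area = 106.5 − 2 = 104.5.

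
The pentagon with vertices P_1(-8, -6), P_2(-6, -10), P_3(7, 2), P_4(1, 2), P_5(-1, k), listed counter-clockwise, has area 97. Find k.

Write out the shoelace sum; only the two edges meeting at P_5 involve k:
2·Area = [(1·k − (-1)·2) + ((-1)·(-6) − (-8)·k)] + 114
       = 9·k + 122 = 194
⇒ k = 8.

8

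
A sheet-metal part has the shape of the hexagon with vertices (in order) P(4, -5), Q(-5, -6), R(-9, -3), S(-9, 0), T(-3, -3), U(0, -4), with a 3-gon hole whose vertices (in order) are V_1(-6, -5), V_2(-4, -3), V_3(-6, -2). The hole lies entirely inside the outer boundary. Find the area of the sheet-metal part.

Outer boundary:
P→Q: (4)(-6) − (-5)(-5) = -49
Q→R: (-5)(-3) − (-9)(-6) = -39
R→S: (-9)(0) − (-9)(-3) = -27
S→T: (-9)(-3) − (-3)(0) = 27
T→U: (-3)(-4) − (0)(-3) = 12
U→P: (0)(-5) − (4)(-4) = 16
Σ = -60
Area = |Σ|/2 = 30.
Hole:
Apply the surveyor's formula: 2A = Σ (x_i·y_{i+1} − x_{i+1}·y_i), indices taken mod 3.
Cross-terms: -2, -10, 18  ⇒  Σ = 6
Area = |Σ|/2 = 3.
Net area = 30 − 3 = 27.

27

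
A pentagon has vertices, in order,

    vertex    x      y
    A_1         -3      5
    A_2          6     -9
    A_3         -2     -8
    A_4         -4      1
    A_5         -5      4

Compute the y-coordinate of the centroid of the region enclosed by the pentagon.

-400/127

Apply the shoelace formula. First the cross-terms c_i = x_i·y_{i+1} − x_{i+1}·y_i:
  -3, -66, -34, -11, -13  ⇒  2A = -127, A = -63.5.
Then Σ (y_i + y_{i+1})·c_i = 1200, so ȳ = 1200 / (6·(-63.5)) = -400/127.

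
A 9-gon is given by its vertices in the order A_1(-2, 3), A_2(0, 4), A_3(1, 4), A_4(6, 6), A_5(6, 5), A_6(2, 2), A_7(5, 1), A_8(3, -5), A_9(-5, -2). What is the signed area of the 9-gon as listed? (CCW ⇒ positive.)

-60

A_1→A_2: (-2)(4) − (0)(3) = -8
A_2→A_3: (0)(4) − (1)(4) = -4
A_3→A_4: (1)(6) − (6)(4) = -18
A_4→A_5: (6)(5) − (6)(6) = -6
A_5→A_6: (6)(2) − (2)(5) = 2
A_6→A_7: (2)(1) − (5)(2) = -8
A_7→A_8: (5)(-5) − (3)(1) = -28
A_8→A_9: (3)(-2) − (-5)(-5) = -31
A_9→A_1: (-5)(3) − (-2)(-2) = -19
Σ = -120
Signed area = Σ/2 = -60 (negative ⇒ clockwise traversal).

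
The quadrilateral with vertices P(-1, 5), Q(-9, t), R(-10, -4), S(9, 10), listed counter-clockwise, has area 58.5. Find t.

Write out the shoelace sum; only the two edges meeting at Q involve t:
2·Area = [((-1)·t − (-9)·5) + ((-9)·(-4) − (-10)·t)] + -9
       = 9·t + 72 = 117
⇒ t = 5.

5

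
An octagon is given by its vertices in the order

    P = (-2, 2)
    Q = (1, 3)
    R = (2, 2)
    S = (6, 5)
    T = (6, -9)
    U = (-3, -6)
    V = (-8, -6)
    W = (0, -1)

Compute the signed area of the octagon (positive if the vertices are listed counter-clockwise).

Apply the surveyor's formula: 2A = Σ (x_i·y_{i+1} − x_{i+1}·y_i), indices taken mod 8.
P→Q: (-2)(3) − (1)(2) = -8
Q→R: (1)(2) − (2)(3) = -4
R→S: (2)(5) − (6)(2) = -2
S→T: (6)(-9) − (6)(5) = -84
T→U: (6)(-6) − (-3)(-9) = -63
U→V: (-3)(-6) − (-8)(-6) = -30
V→W: (-8)(-1) − (0)(-6) = 8
W→P: (0)(2) − (-2)(-1) = -2
Σ = -185
Signed area = Σ/2 = -92.5 (negative ⇒ clockwise traversal).

-92.5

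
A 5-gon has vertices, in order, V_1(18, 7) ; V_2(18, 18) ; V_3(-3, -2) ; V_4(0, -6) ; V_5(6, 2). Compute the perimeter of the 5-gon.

68

|V_1V_2| = √((0)² + (11)²) = √121 = 11
|V_2V_3| = √((-21)² + (-20)²) = √841 = 29
|V_3V_4| = √((3)² + (-4)²) = √25 = 5
|V_4V_5| = √((6)² + (8)²) = √100 = 10
|V_5V_1| = √((12)² + (5)²) = √169 = 13
Perimeter = 11 + 29 + 5 + 10 + 13 = 68.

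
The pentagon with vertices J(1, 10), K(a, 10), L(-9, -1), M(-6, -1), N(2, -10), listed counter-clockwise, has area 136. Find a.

Write out the shoelace sum; only the two edges meeting at K involve a:
2·Area = [(1·10 − a·10) + (a·(-1) − (-9)·10)] + 95
       = -11·a + 195 = 272
⇒ a = -7.

-7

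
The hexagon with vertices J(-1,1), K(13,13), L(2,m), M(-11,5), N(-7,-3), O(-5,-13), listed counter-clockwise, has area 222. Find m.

15

The doubled signed area Σ (x_i y_{i+1} − x_{i+1} y_i) is linear in m.
With m=0 it equals 84; the coefficient of m is 24 (from the two edges through L).
So 24·m + 84 = 2·222 = 444 ⇒ m = 15.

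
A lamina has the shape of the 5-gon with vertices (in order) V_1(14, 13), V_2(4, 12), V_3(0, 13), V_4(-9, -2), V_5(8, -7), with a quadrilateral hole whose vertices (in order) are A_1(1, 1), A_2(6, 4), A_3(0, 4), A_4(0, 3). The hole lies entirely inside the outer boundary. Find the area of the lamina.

273.5

Outer boundary:
Σ = (116) + (52) + (117) + (79) + (202) = 566
Area = |Σ|/2 = 283.
Hole:
Σ = (-2) + (24) + (0) + (-3) = 19
Area = |Σ|/2 = 9.5.
Net area = 283 − 9.5 = 273.5.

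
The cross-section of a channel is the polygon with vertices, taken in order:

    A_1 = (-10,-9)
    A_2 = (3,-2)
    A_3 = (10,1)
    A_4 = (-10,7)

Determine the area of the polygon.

155

Apply the shoelace (surveyor's) formula: 2A = Σ (x_i·y_{i+1} − x_{i+1}·y_i), indices taken mod 4.
A_1→A_2: (-10)(-2) − (3)(-9) = 47
A_2→A_3: (3)(1) − (10)(-2) = 23
A_3→A_4: (10)(7) − (-10)(1) = 80
A_4→A_1: (-10)(-9) − (-10)(7) = 160
Σ = 310
Area = |Σ|/2 = 155.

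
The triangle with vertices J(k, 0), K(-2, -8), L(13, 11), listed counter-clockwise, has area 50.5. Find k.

-1

The doubled signed area Σ (x_i y_{i+1} − x_{i+1} y_i) is linear in k.
With k=0 it equals 82; the coefficient of k is -19 (from the two edges through J).
So -19·k + 82 = 2·50.5 = 101 ⇒ k = -1.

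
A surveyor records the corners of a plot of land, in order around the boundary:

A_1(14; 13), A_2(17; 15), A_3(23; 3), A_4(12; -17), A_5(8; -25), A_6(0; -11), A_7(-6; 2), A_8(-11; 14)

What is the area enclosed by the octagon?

725.5

Apply the shoelace (surveyor's) formula: 2A = Σ (x_i·y_{i+1} − x_{i+1}·y_i), indices taken mod 8.
A_1→A_2: (14)(15) − (17)(13) = -11
A_2→A_3: (17)(3) − (23)(15) = -294
A_3→A_4: (23)(-17) − (12)(3) = -427
A_4→A_5: (12)(-25) − (8)(-17) = -164
A_5→A_6: (8)(-11) − (0)(-25) = -88
A_6→A_7: (0)(2) − (-6)(-11) = -66
A_7→A_8: (-6)(14) − (-11)(2) = -62
A_8→A_1: (-11)(13) − (14)(14) = -339
Σ = -1451
Area = |Σ|/2 = 725.5.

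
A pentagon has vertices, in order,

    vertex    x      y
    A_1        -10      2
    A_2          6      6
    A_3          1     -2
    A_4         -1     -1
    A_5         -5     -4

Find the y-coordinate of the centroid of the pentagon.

Apply the shoelace formula. First the cross-terms c_i = x_i·y_{i+1} − x_{i+1}·y_i:
  -72, -18, -3, -1, -50  ⇒  2A = -144, A = -72.
Then Σ (y_i + y_{i+1})·c_i = -534, so ȳ = -534 / (6·(-72)) = 89/72.

89/72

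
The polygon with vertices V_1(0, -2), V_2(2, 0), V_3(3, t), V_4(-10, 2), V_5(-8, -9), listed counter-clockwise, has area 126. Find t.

10

Write out the shoelace sum; only the two edges meeting at V_3 involve t:
2·Area = [(2·t − 3·0) + (3·2 − (-10)·t)] + 126
       = 12·t + 132 = 252
⇒ t = 10.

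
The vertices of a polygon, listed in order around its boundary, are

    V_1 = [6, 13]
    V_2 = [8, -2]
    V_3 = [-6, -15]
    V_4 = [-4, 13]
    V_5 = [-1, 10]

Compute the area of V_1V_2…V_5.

V_1→V_2: (6)(-2) − (8)(13) = -116
V_2→V_3: (8)(-15) − (-6)(-2) = -132
V_3→V_4: (-6)(13) − (-4)(-15) = -138
V_4→V_5: (-4)(10) − (-1)(13) = -27
V_5→V_1: (-1)(13) − (6)(10) = -73
Σ = -486
Area = |Σ|/2 = 243.

243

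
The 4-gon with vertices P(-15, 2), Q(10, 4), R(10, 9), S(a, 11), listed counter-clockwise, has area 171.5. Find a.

-14

The doubled signed area Σ (x_i y_{i+1} − x_{i+1} y_i) is linear in a.
With a=0 it equals 245; the coefficient of a is -7 (from the two edges through S).
So -7·a + 245 = 2·171.5 = 343 ⇒ a = -14.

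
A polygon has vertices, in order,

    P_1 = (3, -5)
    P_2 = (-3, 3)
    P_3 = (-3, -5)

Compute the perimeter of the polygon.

24

|P_1P_2| = √((-6)² + (8)²) = √100 = 10
|P_2P_3| = √((0)² + (-8)²) = √64 = 8
|P_3P_1| = √((6)² + (0)²) = √36 = 6
Perimeter = 10 + 8 + 6 = 24.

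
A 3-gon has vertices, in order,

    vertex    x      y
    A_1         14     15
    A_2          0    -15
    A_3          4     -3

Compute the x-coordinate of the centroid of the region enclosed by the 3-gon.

Apply the shoelace formula. First the cross-terms c_i = x_i·y_{i+1} − x_{i+1}·y_i:
  -210, 60, 102  ⇒  2A = -48, A = -24.
Then Σ (x_i + x_{i+1})·c_i = -864, so x̄ = -864 / (6·(-24)) = 6.

6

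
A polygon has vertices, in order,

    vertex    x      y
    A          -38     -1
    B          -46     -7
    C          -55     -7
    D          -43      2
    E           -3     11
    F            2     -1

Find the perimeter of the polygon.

128

|AB| = √((-8)² + (-6)²) = √100 = 10
|BC| = √((-9)² + (0)²) = √81 = 9
|CD| = √((12)² + (9)²) = √225 = 15
|DE| = √((40)² + (9)²) = √1681 = 41
|EF| = √((5)² + (-12)²) = √169 = 13
|FA| = √((-40)² + (0)²) = √1600 = 40
Perimeter = 10 + 9 + 15 + 41 + 13 + 40 = 128.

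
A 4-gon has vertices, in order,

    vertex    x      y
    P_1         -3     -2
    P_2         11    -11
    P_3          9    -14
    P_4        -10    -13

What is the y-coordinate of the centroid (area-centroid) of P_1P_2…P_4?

Apply the surveyor's formula. First the cross-terms c_i = x_i·y_{i+1} − x_{i+1}·y_i:
  55, -55, -257, -19  ⇒  2A = -276, A = -138.
Then Σ (y_i + y_{i+1})·c_i = 7884, so ȳ = 7884 / (6·(-138)) = -219/23.

-219/23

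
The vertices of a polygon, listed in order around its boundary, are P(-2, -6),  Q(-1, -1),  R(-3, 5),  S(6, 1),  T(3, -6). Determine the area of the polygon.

57

Apply the surveyor's formula: 2A = Σ (x_i·y_{i+1} − x_{i+1}·y_i), indices taken mod 5.
Σ = (-4) + (-8) + (-33) + (-39) + (-30) = -114
Area = |Σ|/2 = 57.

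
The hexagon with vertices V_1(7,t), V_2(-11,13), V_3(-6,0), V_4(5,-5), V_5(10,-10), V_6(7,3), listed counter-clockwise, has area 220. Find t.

Write out the shoelace sum; only the two edges meeting at V_1 involve t:
2·Area = [(7·t − 7·3) + (7·13 − (-11)·t)] + 208
       = 18·t + 278 = 440
⇒ t = 9.

9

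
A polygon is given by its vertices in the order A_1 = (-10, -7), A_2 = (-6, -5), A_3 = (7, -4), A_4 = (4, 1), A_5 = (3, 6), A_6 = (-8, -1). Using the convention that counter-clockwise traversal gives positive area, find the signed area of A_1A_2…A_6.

Apply the shoelace (surveyor's) formula: 2A = Σ (x_i·y_{i+1} − x_{i+1}·y_i), indices taken mod 6.
A_1→A_2: (-10)(-5) − (-6)(-7) = 8
A_2→A_3: (-6)(-4) − (7)(-5) = 59
A_3→A_4: (7)(1) − (4)(-4) = 23
A_4→A_5: (4)(6) − (3)(1) = 21
A_5→A_6: (3)(-1) − (-8)(6) = 45
A_6→A_1: (-8)(-7) − (-10)(-1) = 46
Σ = 202
Signed area = Σ/2 = 101 (positive ⇒ counter-clockwise traversal).

101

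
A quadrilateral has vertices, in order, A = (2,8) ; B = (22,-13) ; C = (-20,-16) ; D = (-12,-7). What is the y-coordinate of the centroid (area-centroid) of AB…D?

-552/79

Apply the shoelace formula. First the cross-terms c_i = x_i·y_{i+1} − x_{i+1}·y_i:
  -202, -612, -52, -82  ⇒  2A = -948, A = -474.
Then Σ (y_i + y_{i+1})·c_i = 19872, so ȳ = 19872 / (6·(-474)) = -552/79.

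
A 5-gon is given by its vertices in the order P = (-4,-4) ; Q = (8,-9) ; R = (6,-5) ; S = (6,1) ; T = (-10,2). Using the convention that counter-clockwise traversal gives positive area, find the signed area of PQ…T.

94

Apply Gauss's area formula: 2A = Σ (x_i·y_{i+1} − x_{i+1}·y_i), indices taken mod 5.
P→Q: (-4)(-9) − (8)(-4) = 68
Q→R: (8)(-5) − (6)(-9) = 14
R→S: (6)(1) − (6)(-5) = 36
S→T: (6)(2) − (-10)(1) = 22
T→P: (-10)(-4) − (-4)(2) = 48
Σ = 188
Signed area = Σ/2 = 94 (positive ⇒ counter-clockwise traversal).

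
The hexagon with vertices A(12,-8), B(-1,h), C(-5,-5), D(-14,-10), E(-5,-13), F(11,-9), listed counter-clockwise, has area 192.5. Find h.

4

The doubled signed area Σ (x_i y_{i+1} − x_{i+1} y_i) is linear in h.
With h=0 it equals 317; the coefficient of h is 17 (from the two edges through B).
So 17·h + 317 = 2·192.5 = 385 ⇒ h = 4.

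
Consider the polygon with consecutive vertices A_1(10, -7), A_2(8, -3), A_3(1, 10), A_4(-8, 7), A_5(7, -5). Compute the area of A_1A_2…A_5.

94

Apply the surveyor's formula: 2A = Σ (x_i·y_{i+1} − x_{i+1}·y_i), indices taken mod 5.
Σ = (26) + (83) + (87) + (-9) + (1) = 188
Area = |Σ|/2 = 94.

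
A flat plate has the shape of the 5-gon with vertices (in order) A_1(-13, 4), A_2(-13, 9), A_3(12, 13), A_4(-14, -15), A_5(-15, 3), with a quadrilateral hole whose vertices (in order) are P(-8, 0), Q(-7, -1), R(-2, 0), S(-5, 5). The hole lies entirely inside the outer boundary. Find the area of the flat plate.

296

Outer boundary:
Σ = (-65) + (-277) + (2) + (-267) + (-21) = -628
Area = |Σ|/2 = 314.
Hole:
Cross-terms: 8, -2, -10, 40  ⇒  Σ = 36
Area = |Σ|/2 = 18.
Net area = 314 − 18 = 296.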